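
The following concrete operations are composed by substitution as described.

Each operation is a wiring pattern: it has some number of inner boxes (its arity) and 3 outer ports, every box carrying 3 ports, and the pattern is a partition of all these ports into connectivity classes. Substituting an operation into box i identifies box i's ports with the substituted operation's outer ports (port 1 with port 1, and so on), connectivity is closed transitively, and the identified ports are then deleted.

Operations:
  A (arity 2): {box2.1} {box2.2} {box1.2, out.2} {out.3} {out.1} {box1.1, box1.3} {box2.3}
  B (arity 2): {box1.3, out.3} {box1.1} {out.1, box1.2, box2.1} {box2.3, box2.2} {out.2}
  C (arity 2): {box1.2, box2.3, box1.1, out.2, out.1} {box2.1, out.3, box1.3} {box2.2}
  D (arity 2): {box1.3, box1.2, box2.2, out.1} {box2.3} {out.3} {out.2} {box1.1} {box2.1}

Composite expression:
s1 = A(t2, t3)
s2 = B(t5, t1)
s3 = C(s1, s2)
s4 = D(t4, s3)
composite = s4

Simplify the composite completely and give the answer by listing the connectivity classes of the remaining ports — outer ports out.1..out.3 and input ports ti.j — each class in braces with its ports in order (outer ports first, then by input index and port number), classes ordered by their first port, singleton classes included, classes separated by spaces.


{out.1, t2.2, t4.2, t4.3, t5.3} {out.2} {out.3} {t1.1, t5.2} {t1.2, t1.3} {t2.1, t2.3} {t3.1} {t3.2} {t3.3} {t4.1} {t5.1}


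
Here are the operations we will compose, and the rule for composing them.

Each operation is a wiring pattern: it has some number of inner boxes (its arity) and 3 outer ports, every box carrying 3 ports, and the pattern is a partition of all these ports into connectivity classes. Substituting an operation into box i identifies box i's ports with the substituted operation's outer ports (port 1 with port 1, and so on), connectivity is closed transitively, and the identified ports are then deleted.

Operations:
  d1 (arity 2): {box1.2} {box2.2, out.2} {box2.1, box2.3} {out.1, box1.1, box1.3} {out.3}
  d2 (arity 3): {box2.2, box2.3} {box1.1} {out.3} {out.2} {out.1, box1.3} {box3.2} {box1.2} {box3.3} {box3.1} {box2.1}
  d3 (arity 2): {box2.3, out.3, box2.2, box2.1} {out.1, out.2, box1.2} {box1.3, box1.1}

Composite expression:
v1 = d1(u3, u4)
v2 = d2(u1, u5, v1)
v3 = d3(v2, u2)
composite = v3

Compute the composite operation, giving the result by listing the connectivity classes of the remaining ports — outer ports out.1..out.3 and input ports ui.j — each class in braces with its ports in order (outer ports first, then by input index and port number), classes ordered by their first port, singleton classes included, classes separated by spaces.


{out.1, out.2} {out.3, u2.1, u2.2, u2.3} {u1.1} {u1.2} {u1.3} {u3.1, u3.3} {u3.2} {u4.1, u4.3} {u4.2} {u5.1} {u5.2, u5.3}

Treat the ports identified at d3 as solder joints: merge, then drop.
after d1, the pattern on (u3, u4) reads {out.1, u3.1, u3.3} {out.2, u4.2} {out.3} {u3.2} {u4.1, u4.3} (out.j = its outer ports)
after d2, the pattern on (u1, u5, u3, u4) reads {out.1, u1.3} {out.2} {out.3} {u1.1} {u1.2} {u3.1, u3.3} {u3.2} {u4.1, u4.3} {u4.2} {u5.1} {u5.2, u5.3} (out.j = its outer ports)
after d3, the pattern on (u1, u5, u3, u4, u2) reads {out.1, out.2} {out.3, u2.1, u2.2, u2.3} {u1.1} {u1.2} {u1.3} {u3.1, u3.3} {u3.2} {u4.1, u4.3} {u4.2} {u5.1} {u5.2, u5.3} (out.j = its outer ports)


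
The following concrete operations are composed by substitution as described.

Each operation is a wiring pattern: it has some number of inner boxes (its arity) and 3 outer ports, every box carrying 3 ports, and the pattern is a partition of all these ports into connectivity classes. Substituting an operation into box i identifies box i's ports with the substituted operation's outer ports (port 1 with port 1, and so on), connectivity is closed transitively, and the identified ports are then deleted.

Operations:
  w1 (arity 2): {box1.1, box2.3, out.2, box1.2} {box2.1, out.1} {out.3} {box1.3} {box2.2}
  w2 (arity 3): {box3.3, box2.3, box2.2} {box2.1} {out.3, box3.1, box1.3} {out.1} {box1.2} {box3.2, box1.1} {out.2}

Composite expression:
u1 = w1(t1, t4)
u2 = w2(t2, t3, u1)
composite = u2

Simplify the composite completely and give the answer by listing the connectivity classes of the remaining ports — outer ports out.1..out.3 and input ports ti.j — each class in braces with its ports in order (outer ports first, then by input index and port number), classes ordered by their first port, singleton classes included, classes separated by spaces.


{out.1} {out.2} {out.3, t2.3, t4.1} {t1.1, t1.2, t2.1, t4.3} {t1.3} {t2.2} {t3.1} {t3.2, t3.3} {t4.2}

After gluing at w2, chains via deleted ports link the t-ports.
the subtree at w1 composes to {out.1, t4.1} {out.2, t1.1, t1.2, t4.3} {out.3} {t1.3} {t4.2} on (t1, t4); out.j = own outer ports
the subtree at w2 composes to {out.1} {out.2} {out.3, t2.3, t4.1} {t1.1, t1.2, t2.1, t4.3} {t1.3} {t2.2} {t3.1} {t3.2, t3.3} {t4.2} on (t2, t3, t1, t4); out.j = own outer ports


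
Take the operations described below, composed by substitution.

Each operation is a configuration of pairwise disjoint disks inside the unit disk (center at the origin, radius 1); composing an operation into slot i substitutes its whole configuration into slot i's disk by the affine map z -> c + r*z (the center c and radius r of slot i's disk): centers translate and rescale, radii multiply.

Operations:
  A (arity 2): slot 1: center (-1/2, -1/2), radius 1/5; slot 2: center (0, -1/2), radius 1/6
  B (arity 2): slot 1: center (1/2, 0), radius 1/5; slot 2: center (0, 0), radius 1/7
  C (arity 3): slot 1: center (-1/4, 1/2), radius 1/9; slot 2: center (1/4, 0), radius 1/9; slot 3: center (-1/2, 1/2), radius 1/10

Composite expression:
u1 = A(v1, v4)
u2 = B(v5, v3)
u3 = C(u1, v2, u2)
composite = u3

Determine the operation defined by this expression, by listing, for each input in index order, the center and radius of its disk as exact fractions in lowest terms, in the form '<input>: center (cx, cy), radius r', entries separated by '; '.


v1: center (-11/36, 4/9), radius 1/45; v2: center (1/4, 0), radius 1/9; v3: center (-1/2, 1/2), radius 1/70; v4: center (-1/4, 4/9), radius 1/54; v5: center (-9/20, 1/2), radius 1/50

Below C, radii multiply path by path; the v-disk centers shift.
input v1: applying the 2 nested substitutions gives center (-11/36, 4/9), radius 1/45
input v4: applying the 2 nested substitutions gives center (-1/4, 4/9), radius 1/54
input v2: applying the 1 nested substitution gives center (1/4, 0), radius 1/9
input v5: applying the 2 nested substitutions gives center (-9/20, 1/2), radius 1/50
input v3: applying the 2 nested substitutions gives center (-1/2, 1/2), radius 1/70


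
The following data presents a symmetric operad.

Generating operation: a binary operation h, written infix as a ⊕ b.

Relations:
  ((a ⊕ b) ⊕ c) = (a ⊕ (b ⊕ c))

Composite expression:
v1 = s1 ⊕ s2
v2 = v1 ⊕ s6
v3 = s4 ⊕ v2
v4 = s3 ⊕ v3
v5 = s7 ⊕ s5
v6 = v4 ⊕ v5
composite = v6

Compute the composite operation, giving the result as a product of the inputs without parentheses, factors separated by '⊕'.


s3 ⊕ s4 ⊕ s1 ⊕ s2 ⊕ s6 ⊕ s7 ⊕ s5

Every regrouping of h is equal, so read the s-inputs in written order.
(s1 ⊕ s2) reduces to s1 ⊕ s2
((s1 ⊕ s2) ⊕ s6) reduces to s1 ⊕ s2 ⊕ s6
(s4 ⊕ ((s1 ⊕ s2) ⊕ s6)) reduces to s4 ⊕ s1 ⊕ s2 ⊕ s6
(s3 ⊕ (s4 ⊕ ((s1 ⊕ s2) ⊕ s6))) reduces to s3 ⊕ s4 ⊕ s1 ⊕ s2 ⊕ s6
(s7 ⊕ s5) reduces to s7 ⊕ s5
((s3 ⊕ (s4 ⊕ ((s1 ⊕ s2) ⊕ s6))) ⊕ (s7 ⊕ s5)) reduces to s3 ⊕ s4 ⊕ s1 ⊕ s2 ⊕ s6 ⊕ s7 ⊕ s5


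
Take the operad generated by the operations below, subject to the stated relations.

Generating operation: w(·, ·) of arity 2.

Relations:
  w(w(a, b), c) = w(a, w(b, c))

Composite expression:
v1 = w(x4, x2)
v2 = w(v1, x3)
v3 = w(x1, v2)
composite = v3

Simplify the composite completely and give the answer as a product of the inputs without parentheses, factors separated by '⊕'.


Every regrouping of w is equal, so read the x-inputs in written order.
w(x4, x2) reduces to x4 ⊕ x2
w(w(x4, x2), x3) reduces to x4 ⊕ x2 ⊕ x3
w(x1, w(w(x4, x2), x3)) reduces to x1 ⊕ x4 ⊕ x2 ⊕ x3

x1 ⊕ x4 ⊕ x2 ⊕ x3


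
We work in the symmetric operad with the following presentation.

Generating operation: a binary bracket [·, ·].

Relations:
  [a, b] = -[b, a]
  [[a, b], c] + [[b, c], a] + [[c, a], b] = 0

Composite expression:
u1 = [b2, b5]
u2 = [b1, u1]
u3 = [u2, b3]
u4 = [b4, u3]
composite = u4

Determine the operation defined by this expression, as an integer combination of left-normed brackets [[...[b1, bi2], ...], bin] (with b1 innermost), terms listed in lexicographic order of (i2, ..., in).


-[[[[b1, b2], b5], b3], b4] + [[[[b1, b5], b2], b3], b4]

Left-normed coefficients sit on the b1-initial expansion words.
Composite bracket: [b4, [[b1, [b2, b5]], b3]]
Expanding via [a, b] = ab - ba: 16 signed words (2^4 = 16).
Keep just the words that open with b1:
  b1b2b5b3b4 appears with sign -1, giving the term -[[[[b1, b2], b5], b3], b4]
  b1b5b2b3b4 appears with sign +1, giving the term +[[[[b1, b5], b2], b3], b4]


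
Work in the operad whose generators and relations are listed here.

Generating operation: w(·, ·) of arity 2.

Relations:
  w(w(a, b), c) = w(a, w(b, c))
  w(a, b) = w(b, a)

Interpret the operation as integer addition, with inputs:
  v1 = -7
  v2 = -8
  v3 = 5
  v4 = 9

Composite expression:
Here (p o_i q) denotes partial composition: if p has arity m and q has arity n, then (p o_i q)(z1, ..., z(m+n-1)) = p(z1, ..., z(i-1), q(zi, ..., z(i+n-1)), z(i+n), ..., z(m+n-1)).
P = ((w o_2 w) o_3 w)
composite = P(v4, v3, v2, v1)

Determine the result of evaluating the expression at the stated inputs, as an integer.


-1

w(v2, v1) = -15
w(v3, w(v2, v1)) = -10
w(v4, w(v3, w(v2, v1))) = -1


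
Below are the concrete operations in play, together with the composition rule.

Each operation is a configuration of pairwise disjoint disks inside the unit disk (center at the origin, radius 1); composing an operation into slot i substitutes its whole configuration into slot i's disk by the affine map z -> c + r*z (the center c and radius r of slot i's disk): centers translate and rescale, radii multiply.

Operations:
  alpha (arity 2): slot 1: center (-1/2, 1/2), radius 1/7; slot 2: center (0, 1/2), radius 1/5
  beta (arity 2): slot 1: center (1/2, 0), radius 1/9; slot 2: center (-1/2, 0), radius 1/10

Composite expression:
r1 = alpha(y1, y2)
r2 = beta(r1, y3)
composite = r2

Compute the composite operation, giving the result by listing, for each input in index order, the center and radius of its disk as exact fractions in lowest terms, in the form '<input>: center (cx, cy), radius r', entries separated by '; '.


Below beta, radii multiply path by path; the y-disk centers shift.
for y1, the 2-step affine chain lands on center (4/9, 1/18), radius 1/63
for y2, the 2-step affine chain lands on center (1/2, 1/18), radius 1/45
for y3, the 1-step affine chain lands on center (-1/2, 0), radius 1/10

y1: center (4/9, 1/18), radius 1/63; y2: center (1/2, 1/18), radius 1/45; y3: center (-1/2, 0), radius 1/10


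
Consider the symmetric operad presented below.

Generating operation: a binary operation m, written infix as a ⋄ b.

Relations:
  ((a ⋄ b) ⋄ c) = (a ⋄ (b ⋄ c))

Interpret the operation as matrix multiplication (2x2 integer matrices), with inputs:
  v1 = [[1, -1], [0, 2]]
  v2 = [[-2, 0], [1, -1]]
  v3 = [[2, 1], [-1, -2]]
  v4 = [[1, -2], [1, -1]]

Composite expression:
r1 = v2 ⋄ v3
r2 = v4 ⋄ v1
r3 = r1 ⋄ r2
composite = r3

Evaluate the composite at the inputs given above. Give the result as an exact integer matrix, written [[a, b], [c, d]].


[[-6, 26], [6, -24]]

(v2 ⋄ v3) = [[-4, -2], [3, 3]]
(v4 ⋄ v1) = [[1, -5], [1, -3]]
((v2 ⋄ v3) ⋄ (v4 ⋄ v1)) = [[-6, 26], [6, -24]]


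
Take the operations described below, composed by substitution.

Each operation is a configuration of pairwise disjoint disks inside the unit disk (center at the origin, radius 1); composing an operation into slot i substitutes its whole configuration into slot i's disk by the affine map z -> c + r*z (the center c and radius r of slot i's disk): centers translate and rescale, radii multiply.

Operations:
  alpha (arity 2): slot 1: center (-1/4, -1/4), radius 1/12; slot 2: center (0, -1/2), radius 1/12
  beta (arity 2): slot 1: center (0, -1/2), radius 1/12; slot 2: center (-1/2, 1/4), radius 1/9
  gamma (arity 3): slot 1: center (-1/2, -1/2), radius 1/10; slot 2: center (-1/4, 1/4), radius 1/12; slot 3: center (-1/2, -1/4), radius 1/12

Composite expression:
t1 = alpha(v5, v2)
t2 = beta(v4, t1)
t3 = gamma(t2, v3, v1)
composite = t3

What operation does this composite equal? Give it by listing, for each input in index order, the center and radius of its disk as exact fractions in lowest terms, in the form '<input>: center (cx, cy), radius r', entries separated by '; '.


Below gamma, radii multiply path by path; the v-disk centers shift.
input v4: composing its 2 substitution steps yields center (-1/2, -11/20), radius 1/120
input v5: composing its 3 substitution steps yields center (-199/360, -43/90), radius 1/1080
input v2: composing its 3 substitution steps yields center (-11/20, -173/360), radius 1/1080
input v3: composing its 1 substitution step yields center (-1/4, 1/4), radius 1/12
input v1: composing its 1 substitution step yields center (-1/2, -1/4), radius 1/12

v1: center (-1/2, -1/4), radius 1/12; v2: center (-11/20, -173/360), radius 1/1080; v3: center (-1/4, 1/4), radius 1/12; v4: center (-1/2, -11/20), radius 1/120; v5: center (-199/360, -43/90), radius 1/1080


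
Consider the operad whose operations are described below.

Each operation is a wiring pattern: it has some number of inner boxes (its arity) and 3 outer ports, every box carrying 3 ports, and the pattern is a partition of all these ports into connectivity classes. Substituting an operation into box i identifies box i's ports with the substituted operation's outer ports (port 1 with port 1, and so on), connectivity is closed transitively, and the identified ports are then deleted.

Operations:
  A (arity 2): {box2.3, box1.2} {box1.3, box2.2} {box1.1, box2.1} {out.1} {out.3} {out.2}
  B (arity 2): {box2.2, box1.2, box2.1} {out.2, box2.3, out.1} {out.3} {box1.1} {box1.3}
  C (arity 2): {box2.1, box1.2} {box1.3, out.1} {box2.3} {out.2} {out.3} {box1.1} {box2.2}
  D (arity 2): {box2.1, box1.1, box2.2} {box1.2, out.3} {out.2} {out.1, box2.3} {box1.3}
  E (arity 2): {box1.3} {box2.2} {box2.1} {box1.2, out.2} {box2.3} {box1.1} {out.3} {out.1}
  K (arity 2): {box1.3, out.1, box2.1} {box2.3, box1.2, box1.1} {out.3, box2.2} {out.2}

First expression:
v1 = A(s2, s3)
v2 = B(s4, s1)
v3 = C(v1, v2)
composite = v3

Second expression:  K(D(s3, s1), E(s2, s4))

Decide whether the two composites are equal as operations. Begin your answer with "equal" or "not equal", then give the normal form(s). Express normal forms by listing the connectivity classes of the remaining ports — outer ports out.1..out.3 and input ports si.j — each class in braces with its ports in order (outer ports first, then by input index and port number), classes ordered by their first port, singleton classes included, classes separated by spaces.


The first expression reduces to {out.1} {out.2} {out.3} {s1.1, s1.2, s4.2} {s1.3} {s2.1, s3.1} {s2.2, s3.3} {s2.3, s3.2} {s4.1} {s4.3}
The second expression reduces to {out.1, s3.2} {out.2} {out.3, s2.2} {s1.1, s1.2, s3.1} {s1.3} {s2.1} {s2.3} {s3.3} {s4.1} {s4.2} {s4.3}
The normal forms differ: not equal.

not equal; the first gives {out.1} {out.2} {out.3} {s1.1, s1.2, s4.2} {s1.3} {s2.1, s3.1} {s2.2, s3.3} {s2.3, s3.2} {s4.1} {s4.3} and the second {out.1, s3.2} {out.2} {out.3, s2.2} {s1.1, s1.2, s3.1} {s1.3} {s2.1} {s2.3} {s3.3} {s4.1} {s4.2} {s4.3}


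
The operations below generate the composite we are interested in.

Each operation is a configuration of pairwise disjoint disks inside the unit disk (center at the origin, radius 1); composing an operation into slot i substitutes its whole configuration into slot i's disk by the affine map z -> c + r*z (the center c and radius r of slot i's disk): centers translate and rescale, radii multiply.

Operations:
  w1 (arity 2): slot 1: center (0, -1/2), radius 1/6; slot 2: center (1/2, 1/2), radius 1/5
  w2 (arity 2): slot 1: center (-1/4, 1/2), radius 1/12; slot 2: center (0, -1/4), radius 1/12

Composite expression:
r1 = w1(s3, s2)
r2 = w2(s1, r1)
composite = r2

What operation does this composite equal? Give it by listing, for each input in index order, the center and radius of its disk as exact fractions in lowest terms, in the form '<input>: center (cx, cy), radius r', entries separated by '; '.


s1: center (-1/4, 1/2), radius 1/12; s2: center (1/24, -5/24), radius 1/60; s3: center (0, -7/24), radius 1/72

Only the slot chain above each s matters under w2; compose those maps.
input s1: composing its 1 substitution step yields center (-1/4, 1/2), radius 1/12
input s3: composing its 2 substitution steps yields center (0, -7/24), radius 1/72
input s2: composing its 2 substitution steps yields center (1/24, -5/24), radius 1/60


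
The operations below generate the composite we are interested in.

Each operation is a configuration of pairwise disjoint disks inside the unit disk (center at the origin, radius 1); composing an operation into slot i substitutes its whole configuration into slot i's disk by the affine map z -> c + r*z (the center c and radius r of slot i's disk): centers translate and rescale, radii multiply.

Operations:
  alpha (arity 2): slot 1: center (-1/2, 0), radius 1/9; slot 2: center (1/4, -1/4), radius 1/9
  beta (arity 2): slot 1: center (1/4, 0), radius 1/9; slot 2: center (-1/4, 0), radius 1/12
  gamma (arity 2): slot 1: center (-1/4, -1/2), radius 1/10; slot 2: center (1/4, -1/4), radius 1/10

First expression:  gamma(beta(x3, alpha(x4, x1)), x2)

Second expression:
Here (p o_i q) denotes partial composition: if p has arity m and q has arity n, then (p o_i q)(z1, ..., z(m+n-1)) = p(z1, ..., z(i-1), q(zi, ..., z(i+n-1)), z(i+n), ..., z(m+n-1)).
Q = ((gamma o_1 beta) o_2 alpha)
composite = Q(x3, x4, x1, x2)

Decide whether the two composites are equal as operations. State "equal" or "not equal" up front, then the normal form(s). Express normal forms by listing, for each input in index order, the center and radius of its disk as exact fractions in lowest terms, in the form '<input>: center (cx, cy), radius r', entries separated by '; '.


equal: each reduces to x1: center (-131/480, -241/480), radius 1/1080; x2: center (1/4, -1/4), radius 1/10; x3: center (-9/40, -1/2), radius 1/90; x4: center (-67/240, -1/2), radius 1/1080

The first expression reduces to x1: center (-131/480, -241/480), radius 1/1080; x2: center (1/4, -1/4), radius 1/10; x3: center (-9/40, -1/2), radius 1/90; x4: center (-67/240, -1/2), radius 1/1080
The second expression reduces to x1: center (-131/480, -241/480), radius 1/1080; x2: center (1/4, -1/4), radius 1/10; x3: center (-9/40, -1/2), radius 1/90; x4: center (-67/240, -1/2), radius 1/1080
Both agree, so they are equal.


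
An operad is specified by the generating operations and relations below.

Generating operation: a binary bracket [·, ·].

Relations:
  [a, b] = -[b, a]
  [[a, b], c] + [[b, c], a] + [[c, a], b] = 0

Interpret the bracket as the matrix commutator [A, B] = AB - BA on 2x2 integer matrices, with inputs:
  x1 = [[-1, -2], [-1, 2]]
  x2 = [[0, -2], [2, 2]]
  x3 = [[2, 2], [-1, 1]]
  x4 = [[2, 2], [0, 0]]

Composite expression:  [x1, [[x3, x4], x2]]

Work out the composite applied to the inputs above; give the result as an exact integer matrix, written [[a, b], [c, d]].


[[-4, 4], [4, 4]]

[x3, x4] = [[2, -2], [-2, -2]]
[[x3, x4], x2] = [[-8, -12], [-4, 8]]
[x1, [[x3, x4], x2]] = [[-4, 4], [4, 4]]


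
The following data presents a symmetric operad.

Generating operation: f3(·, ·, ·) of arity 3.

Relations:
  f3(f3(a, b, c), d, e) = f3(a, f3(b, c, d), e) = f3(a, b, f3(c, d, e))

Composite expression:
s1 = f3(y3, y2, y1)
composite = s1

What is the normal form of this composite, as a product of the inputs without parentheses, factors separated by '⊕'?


y3 ⊕ y2 ⊕ y1


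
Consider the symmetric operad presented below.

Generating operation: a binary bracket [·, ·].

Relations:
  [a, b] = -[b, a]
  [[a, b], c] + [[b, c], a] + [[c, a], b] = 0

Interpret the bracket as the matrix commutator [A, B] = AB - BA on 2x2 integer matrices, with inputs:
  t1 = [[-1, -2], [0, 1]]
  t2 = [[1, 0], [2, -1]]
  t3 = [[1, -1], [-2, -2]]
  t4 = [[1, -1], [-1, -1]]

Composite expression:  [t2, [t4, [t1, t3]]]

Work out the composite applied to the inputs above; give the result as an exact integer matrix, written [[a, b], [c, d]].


[[-48, 48], [48, 48]]

[t1, t3] = [[4, 8], [-4, -4]]
[t4, [t1, t3]] = [[12, 24], [0, -12]]
[t2, [t4, [t1, t3]]] = [[-48, 48], [48, 48]]


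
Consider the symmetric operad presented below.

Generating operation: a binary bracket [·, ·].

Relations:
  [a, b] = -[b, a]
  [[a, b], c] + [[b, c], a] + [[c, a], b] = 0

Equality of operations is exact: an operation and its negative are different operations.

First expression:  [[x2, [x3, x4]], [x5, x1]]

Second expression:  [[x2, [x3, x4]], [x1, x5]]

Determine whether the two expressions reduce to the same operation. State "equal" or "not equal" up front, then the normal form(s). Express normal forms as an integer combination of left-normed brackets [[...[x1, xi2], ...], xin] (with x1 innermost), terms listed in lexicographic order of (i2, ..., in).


The first expression, normalized: [[[[x1, x5], x2], x3], x4] - [[[[x1, x5], x2], x4], x3] - [[[[x1, x5], x3], x4], x2] + [[[[x1, x5], x4], x3], x2]
The second expression, normalized: -[[[[x1, x5], x2], x3], x4] + [[[[x1, x5], x2], x4], x3] + [[[[x1, x5], x3], x4], x2] - [[[[x1, x5], x4], x3], x2]
No match — not equal.

not equal — first [[[[x1, x5], x2], x3], x4] - [[[[x1, x5], x2], x4], x3] - [[[[x1, x5], x3], x4], x2] + [[[[x1, x5], x4], x3], x2], second -[[[[x1, x5], x2], x3], x4] + [[[[x1, x5], x2], x4], x3] + [[[[x1, x5], x3], x4], x2] - [[[[x1, x5], x4], x3], x2]


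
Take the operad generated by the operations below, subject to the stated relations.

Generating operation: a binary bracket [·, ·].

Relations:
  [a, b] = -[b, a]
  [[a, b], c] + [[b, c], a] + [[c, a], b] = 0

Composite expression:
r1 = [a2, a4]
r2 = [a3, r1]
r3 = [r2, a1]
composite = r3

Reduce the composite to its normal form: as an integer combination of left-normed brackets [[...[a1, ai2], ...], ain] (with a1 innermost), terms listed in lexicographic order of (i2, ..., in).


Skip Jacobi rewriting: expand, keep a1-initial words, read off terms.
Composite bracket: [[a3, [a2, a4]], a1]
Expanding via [a, b] = ab - ba: 8 signed words (2^3 = 8).
Coefficients come from the a1-initial words:
  the word a1a2a4a3 carries sign +1 and contributes +[[[a1, a2], a4], a3]
  the word a1a3a2a4 carries sign -1 and contributes -[[[a1, a3], a2], a4]
  the word a1a3a4a2 carries sign +1 and contributes +[[[a1, a3], a4], a2]
  the word a1a4a2a3 carries sign -1 and contributes -[[[a1, a4], a2], a3]

[[[a1, a2], a4], a3] - [[[a1, a3], a2], a4] + [[[a1, a3], a4], a2] - [[[a1, a4], a2], a3]


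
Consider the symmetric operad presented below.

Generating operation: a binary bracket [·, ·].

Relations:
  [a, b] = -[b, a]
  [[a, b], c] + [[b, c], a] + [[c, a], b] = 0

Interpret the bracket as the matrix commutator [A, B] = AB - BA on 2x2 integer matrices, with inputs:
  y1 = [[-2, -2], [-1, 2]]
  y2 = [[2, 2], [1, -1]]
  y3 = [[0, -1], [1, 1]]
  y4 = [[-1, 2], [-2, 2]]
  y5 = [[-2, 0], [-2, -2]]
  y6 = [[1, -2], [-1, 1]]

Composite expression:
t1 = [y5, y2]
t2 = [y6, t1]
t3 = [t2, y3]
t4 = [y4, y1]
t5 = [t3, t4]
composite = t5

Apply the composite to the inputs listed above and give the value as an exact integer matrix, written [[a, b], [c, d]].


[[184, 128], [112, -184]]

[y5, y2] = [[4, 0], [-6, -4]]
[y6, [y5, y2]] = [[12, 16], [-8, -12]]
[[y6, [y5, y2]], y3] = [[8, -8], [-16, -8]]
[y4, y1] = [[-6, 14], [5, 6]]
[[[y6, [y5, y2]], y3], [y4, y1]] = [[184, 128], [112, -184]]


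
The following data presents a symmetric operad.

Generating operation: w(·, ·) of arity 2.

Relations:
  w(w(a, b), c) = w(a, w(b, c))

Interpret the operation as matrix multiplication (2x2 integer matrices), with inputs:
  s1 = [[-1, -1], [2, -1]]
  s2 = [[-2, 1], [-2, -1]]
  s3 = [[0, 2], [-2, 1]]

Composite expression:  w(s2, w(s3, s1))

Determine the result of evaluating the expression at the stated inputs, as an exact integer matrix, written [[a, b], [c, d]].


[[-4, 5], [-12, 3]]


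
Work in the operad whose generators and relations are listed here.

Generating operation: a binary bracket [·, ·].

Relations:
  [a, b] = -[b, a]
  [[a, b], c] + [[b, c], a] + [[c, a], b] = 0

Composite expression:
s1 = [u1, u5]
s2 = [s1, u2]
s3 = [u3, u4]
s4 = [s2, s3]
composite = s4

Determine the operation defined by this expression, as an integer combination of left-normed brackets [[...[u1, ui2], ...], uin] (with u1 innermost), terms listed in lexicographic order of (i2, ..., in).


Skip Jacobi rewriting: expand, keep u1-initial words, read off terms.
Composite bracket: [[[u1, u5], u2], [u3, u4]]
Each bracket splits as ab - ba, giving 16 signed words (2^4 = 16).
Words beginning with u1 determine it all:
  from u1u5u2u3u4, sign +1: term +[[[[u1, u5], u2], u3], u4]
  from u1u5u2u4u3, sign -1: term -[[[[u1, u5], u2], u4], u3]

[[[[u1, u5], u2], u3], u4] - [[[[u1, u5], u2], u4], u3]


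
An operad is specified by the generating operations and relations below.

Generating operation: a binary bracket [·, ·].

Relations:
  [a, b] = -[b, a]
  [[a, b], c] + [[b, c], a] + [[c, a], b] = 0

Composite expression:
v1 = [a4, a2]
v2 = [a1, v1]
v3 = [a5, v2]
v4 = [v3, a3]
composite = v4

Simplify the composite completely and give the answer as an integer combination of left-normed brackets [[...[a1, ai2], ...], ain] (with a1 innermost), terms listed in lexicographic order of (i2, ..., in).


[[[[a1, a2], a4], a5], a3] - [[[[a1, a4], a2], a5], a3]

A multilinear Lie element is pinned by a1-initial words (a1 innermost).
Composite bracket: [[a5, [a1, [a4, a2]]], a3]
Under [a, b] = ab - ba we get 16 signed associative words (2^4 = 16).
Coefficients come from the a1-initial words:
  word a1a2a4a5a3 has sign +1, contributing +[[[[a1, a2], a4], a5], a3]
  word a1a4a2a5a3 has sign -1, contributing -[[[[a1, a4], a2], a5], a3]


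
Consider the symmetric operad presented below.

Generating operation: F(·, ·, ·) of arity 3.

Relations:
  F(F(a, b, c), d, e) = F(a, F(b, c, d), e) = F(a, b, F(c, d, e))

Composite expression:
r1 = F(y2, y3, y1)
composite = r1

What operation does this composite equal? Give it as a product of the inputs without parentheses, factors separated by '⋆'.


y2 ⋆ y3 ⋆ y1

All parenthesizations of F agree; list the y-inputs left to right.
F(y2, y3, y1) collapses to y2 ⋆ y3 ⋆ y1


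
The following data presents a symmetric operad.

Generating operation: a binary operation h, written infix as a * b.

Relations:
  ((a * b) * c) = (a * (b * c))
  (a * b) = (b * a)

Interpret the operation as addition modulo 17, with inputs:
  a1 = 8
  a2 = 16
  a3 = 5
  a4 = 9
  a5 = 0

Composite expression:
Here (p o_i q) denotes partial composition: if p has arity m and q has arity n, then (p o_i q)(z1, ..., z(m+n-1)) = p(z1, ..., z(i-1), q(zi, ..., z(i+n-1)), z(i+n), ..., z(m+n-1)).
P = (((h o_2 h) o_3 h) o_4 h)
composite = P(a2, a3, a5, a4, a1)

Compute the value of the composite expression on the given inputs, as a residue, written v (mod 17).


4 (mod 17)


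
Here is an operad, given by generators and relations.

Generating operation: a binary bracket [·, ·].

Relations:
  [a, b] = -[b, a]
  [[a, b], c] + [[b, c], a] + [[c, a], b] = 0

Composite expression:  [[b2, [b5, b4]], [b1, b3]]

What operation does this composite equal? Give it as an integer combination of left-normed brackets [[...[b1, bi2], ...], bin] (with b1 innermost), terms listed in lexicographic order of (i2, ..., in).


[[[[b1, b3], b2], b4], b5] - [[[[b1, b3], b2], b5], b4] - [[[[b1, b3], b4], b5], b2] + [[[[b1, b3], b5], b4], b2]

Antisymmetry and Jacobi reduce to b1-anchored left-normed brackets.
Composite bracket: [[b2, [b5, b4]], [b1, b3]]
Expanding via [a, b] = ab - ba: 16 signed words (2^4 = 16).
Words beginning with b1 determine it all:
  sign of b1b3b2b4b5 is +1, so it contributes +[[[[b1, b3], b2], b4], b5]
  sign of b1b3b2b5b4 is -1, so it contributes -[[[[b1, b3], b2], b5], b4]
  sign of b1b3b4b5b2 is -1, so it contributes -[[[[b1, b3], b4], b5], b2]
  sign of b1b3b5b4b2 is +1, so it contributes +[[[[b1, b3], b5], b4], b2]


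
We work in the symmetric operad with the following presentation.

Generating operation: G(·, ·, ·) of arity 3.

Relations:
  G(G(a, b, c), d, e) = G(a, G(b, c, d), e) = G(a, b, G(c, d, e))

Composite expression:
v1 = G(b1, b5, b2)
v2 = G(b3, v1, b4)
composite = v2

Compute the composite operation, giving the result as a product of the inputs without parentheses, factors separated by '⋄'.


b3 ⋄ b1 ⋄ b5 ⋄ b2 ⋄ b4

All parenthesizations of G agree; list the b-inputs left to right.
G(b1, b5, b2) collapses to b1 ⋄ b5 ⋄ b2
G(b3, G(b1, b5, b2), b4) collapses to b3 ⋄ b1 ⋄ b5 ⋄ b2 ⋄ b4


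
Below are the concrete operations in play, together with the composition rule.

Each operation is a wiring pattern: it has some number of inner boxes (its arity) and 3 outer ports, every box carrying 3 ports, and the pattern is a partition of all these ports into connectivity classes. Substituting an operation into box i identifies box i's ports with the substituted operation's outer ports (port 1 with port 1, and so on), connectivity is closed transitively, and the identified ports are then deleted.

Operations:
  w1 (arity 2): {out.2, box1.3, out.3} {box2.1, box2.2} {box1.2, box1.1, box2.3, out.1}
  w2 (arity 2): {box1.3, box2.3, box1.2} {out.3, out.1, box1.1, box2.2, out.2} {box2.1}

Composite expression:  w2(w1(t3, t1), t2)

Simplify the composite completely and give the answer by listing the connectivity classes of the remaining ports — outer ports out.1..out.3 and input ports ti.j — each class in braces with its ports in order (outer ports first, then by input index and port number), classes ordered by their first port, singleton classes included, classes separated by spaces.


{out.1, out.2, out.3, t1.3, t2.2, t3.1, t3.2} {t1.1, t1.2} {t2.1} {t2.3, t3.3}

Substituting into w2 glues patterns; closure does the rest.
composing w1 on (t3, t1), with out.j its own outer ports: {out.1, t1.3, t3.1, t3.2} {out.2, out.3, t3.3} {t1.1, t1.2}
composing w2 on (t3, t1, t2), with out.j its own outer ports: {out.1, out.2, out.3, t1.3, t2.2, t3.1, t3.2} {t1.1, t1.2} {t2.1} {t2.3, t3.3}


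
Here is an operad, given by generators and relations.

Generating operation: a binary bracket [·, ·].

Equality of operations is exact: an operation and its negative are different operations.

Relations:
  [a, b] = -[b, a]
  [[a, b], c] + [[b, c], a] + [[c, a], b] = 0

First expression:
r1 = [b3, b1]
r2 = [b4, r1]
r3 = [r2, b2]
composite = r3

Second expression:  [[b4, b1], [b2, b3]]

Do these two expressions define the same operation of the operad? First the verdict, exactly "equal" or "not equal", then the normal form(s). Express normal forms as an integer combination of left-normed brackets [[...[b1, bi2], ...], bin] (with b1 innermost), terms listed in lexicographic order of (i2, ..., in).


The first expression reduces to [[[b1, b3], b4], b2]
The second expression reduces to -[[[b1, b4], b2], b3] + [[[b1, b4], b3], b2]
Distinct normal forms: not equal.

not equal; first: [[[b1, b3], b4], b2]; second: -[[[b1, b4], b2], b3] + [[[b1, b4], b3], b2]


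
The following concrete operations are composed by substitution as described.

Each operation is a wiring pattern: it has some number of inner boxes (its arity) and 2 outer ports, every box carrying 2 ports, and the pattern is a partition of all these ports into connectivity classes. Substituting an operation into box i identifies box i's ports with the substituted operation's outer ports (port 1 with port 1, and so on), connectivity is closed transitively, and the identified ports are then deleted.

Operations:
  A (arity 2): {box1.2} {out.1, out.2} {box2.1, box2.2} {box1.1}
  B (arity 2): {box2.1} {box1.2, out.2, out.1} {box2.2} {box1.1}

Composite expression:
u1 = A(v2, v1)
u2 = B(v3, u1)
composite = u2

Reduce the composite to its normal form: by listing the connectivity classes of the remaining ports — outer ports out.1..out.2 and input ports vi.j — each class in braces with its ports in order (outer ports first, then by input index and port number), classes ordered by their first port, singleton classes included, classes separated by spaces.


Treat the ports identified at B as solder joints: merge, then drop.
after A, the pattern on (v2, v1) reads {out.1, out.2} {v1.1, v1.2} {v2.1} {v2.2} (out.j = its outer ports)
after B, the pattern on (v3, v2, v1) reads {out.1, out.2, v3.2} {v1.1, v1.2} {v2.1} {v2.2} {v3.1} (out.j = its outer ports)

{out.1, out.2, v3.2} {v1.1, v1.2} {v2.1} {v2.2} {v3.1}


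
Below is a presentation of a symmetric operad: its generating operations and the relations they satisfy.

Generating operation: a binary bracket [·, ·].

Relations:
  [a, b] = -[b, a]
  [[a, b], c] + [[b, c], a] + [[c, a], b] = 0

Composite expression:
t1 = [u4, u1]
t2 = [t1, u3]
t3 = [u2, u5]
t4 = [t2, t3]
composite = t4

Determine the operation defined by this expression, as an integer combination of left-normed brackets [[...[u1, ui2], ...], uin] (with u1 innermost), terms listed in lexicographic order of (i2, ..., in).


-[[[[u1, u4], u3], u2], u5] + [[[[u1, u4], u3], u5], u2]


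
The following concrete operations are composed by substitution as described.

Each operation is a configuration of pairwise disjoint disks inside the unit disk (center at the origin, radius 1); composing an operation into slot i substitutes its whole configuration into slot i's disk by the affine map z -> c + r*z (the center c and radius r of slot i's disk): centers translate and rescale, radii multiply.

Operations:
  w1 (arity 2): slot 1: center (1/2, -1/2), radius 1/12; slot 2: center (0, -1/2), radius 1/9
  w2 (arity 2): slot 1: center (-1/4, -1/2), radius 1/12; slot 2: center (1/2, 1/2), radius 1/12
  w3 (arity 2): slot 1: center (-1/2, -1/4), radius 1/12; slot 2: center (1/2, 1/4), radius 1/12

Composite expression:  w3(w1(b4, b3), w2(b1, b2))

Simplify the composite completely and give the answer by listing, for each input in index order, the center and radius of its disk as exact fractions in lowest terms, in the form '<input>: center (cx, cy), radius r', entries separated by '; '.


b1: center (23/48, 5/24), radius 1/144; b2: center (13/24, 7/24), radius 1/144; b3: center (-1/2, -7/24), radius 1/108; b4: center (-11/24, -7/24), radius 1/144

Each b-disk chains the slot maps above it in w3; radii multiply.
input b4: composing its 2 substitution steps yields center (-11/24, -7/24), radius 1/144
input b3: composing its 2 substitution steps yields center (-1/2, -7/24), radius 1/108
input b1: composing its 2 substitution steps yields center (23/48, 5/24), radius 1/144
input b2: composing its 2 substitution steps yields center (13/24, 7/24), radius 1/144


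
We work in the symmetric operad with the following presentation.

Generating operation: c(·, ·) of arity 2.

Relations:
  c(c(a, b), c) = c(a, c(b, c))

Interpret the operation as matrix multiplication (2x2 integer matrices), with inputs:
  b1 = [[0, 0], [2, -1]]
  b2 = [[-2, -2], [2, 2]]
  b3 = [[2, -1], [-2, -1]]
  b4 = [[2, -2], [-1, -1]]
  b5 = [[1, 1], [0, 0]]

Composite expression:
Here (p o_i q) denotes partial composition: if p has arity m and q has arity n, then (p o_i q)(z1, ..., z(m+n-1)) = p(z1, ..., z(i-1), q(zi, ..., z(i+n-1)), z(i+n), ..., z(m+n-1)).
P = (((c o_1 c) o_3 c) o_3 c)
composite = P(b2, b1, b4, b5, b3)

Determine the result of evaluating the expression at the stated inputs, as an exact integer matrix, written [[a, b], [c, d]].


[[0, 20], [0, -20]]


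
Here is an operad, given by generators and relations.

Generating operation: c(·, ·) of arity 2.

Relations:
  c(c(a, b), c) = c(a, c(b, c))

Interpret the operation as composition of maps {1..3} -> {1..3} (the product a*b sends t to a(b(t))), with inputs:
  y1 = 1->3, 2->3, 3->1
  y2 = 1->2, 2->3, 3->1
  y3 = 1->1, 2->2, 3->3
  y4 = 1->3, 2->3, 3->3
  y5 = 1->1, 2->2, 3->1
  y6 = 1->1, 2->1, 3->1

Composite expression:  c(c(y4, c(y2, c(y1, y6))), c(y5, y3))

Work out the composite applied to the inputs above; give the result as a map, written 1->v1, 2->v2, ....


1->3, 2->3, 3->3


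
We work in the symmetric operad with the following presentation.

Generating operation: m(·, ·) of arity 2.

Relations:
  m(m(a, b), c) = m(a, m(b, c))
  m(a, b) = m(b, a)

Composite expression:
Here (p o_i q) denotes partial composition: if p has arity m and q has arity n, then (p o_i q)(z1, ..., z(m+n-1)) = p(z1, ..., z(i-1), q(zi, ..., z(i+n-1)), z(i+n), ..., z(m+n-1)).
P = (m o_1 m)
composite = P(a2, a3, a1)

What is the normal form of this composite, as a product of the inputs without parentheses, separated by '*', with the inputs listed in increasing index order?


Both nesting and order wash out for m; what remains is which a's occur.
m(a2, a3) flattens to a2 * a3
m(m(a2, a3), a1) flattens to a2 * a3 * a1
rearranged into index order: a1 * a2 * a3

a1 * a2 * a3


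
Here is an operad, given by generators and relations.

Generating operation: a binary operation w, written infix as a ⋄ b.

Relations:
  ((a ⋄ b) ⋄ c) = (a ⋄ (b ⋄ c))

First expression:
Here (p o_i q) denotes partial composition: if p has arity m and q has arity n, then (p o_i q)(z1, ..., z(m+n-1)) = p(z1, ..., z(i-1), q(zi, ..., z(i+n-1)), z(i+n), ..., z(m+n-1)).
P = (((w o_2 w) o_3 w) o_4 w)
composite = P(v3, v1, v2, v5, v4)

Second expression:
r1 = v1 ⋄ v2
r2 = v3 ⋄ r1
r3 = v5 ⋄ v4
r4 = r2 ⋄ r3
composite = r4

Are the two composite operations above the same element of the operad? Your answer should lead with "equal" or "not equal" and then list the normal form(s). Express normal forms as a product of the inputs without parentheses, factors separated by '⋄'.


equal: each reduces to v3 ⋄ v1 ⋄ v2 ⋄ v5 ⋄ v4


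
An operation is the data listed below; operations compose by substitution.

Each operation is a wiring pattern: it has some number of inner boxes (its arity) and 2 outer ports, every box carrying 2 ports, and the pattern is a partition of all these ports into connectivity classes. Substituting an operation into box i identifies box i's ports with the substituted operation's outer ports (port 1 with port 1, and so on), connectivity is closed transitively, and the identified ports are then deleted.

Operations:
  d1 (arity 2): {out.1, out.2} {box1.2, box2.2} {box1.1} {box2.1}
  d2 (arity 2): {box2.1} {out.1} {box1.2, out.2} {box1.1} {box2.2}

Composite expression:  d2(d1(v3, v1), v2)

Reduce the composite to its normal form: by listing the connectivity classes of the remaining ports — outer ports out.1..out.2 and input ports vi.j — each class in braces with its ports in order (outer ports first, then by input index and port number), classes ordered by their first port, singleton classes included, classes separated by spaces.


Two ports join when wires chain via d2-identified ports.
composing d1 on (v3, v1), with out.j its own outer ports: {out.1, out.2} {v1.1} {v1.2, v3.2} {v3.1}
composing d2 on (v3, v1, v2), with out.j its own outer ports: {out.1} {out.2} {v1.1} {v1.2, v3.2} {v2.1} {v2.2} {v3.1}

{out.1} {out.2} {v1.1} {v1.2, v3.2} {v2.1} {v2.2} {v3.1}


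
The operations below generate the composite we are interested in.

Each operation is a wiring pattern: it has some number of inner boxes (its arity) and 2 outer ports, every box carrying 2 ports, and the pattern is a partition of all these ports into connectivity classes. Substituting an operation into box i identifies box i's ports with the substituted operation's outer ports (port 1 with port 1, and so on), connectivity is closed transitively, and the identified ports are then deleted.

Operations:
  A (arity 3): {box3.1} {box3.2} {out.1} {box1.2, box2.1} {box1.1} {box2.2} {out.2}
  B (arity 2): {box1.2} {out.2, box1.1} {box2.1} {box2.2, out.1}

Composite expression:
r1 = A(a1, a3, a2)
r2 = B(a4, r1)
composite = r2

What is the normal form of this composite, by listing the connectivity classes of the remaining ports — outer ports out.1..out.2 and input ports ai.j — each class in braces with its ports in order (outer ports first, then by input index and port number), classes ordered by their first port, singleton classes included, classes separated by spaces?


{out.1} {out.2, a4.1} {a1.1} {a1.2, a3.1} {a2.1} {a2.2} {a3.2} {a4.2}
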